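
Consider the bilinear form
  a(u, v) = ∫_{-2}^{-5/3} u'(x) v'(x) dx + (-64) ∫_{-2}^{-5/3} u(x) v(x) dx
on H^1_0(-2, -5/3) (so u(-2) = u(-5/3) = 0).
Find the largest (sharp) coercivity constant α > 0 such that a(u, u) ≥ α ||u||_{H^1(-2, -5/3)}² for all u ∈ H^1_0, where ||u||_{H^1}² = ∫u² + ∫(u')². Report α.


α = (-64 + 9*π^2)/(1 + 9*π^2)

Coercivity of a(·,·) on H^1_0(-2, -5/3) means a(u, u) ≥ α ||u||_{H^1}² for every u ∈ H^1_0.
The interval has length L = 1/3, and Poincaré/coercivity depend only on L. Here a(u, u) = ∫(u')² + (-64)·∫u².
Here c = -64 < 0 with |c| < (π/L)² = 9*π^2, so coercivity still holds. The condition a(u,u) ≥ α||u||_{H^1}² reads (1−α)∫(u')² ≥ (α−c)∫u². Any admissible α is ≤ 1 (rapidly oscillating u have ∫u²/∫(u')² → 0), and α = 1 would force 0 ≥ (1−c)∫u², impossible since c < 1; so 1−α > 0. By the sharp Poincaré inequality on H^1_0 of an interval of length L, ∫(u')² ≥ (π/L)²∫u² with equality for the first sine mode sin(π(x−x₀)/L) (x₀ the left endpoint), so the inequality holds for all u iff (1−α)(π/L)² ≥ α − c, i.e. α ≤ ((π/L)² + c)/((π/L)² + 1) = (1 + c(L/π)²)/(1 + (L/π)²). (Direct route, valid since c ≤ 0: Poincaré gives c∫u² ≥ c(L/π)²∫(u')², so a(u,u) ≥ (1 + c(L/π)²)∫(u')², while ||u||_{H^1}² ≤ (1 + (L/π)²)∫(u')²; dividing yields the same α.) With (π/L)² = 9*π^2 and c = -64, the largest admissible constant is α = ((π/L)² + c)/((π/L)² + 1).
Simplifying, α = (-64 + 9*π^2)/(1 + 9*π^2).


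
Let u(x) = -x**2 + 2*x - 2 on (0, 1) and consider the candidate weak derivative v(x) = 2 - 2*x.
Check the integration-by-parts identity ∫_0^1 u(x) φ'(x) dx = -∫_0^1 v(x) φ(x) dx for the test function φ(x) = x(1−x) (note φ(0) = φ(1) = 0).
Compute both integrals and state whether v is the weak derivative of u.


LHS = -1/6, RHS = -1/6. Yes, v = u' weakly.

u(x) = -x**2 + 2*x - 2, classical derivative u'(x) = 2 - 2*x.
φ(x) = x(1−x), so φ'(x) = 1 - 2*x.
Note φ(0) = φ(1) = 0, so the boundary term u·φ vanishes.
LHS = ∫_0^1 u(x) φ'(x) dx = ∫_0^1 (2*x^3 - 5*x^2 + 6*x - 2) dx. Term by term:
  ∫_0^1 2*x^3 dx = 1/2;  ∫_0^1 -5*x^2 dx = -5/3;  ∫_0^1 6*x dx = 3;
  ∫_0^1 -2 dx = -2.
Sum: 1/2 − 5/3 + 3 − 2 = -1/6.
So LHS = -1/6.
∫_0^1 v(x) φ(x) dx = ∫_0^1 (2*x^3 - 4*x^2 + 2*x) dx. Term by term:
  ∫_0^1 2*x^3 dx = 1/2;  ∫_0^1 -4*x^2 dx = -4/3;  ∫_0^1 2*x dx = 1.
Sum: 1/2 − 4/3 + 1 = 1/6.
So RHS = -∫_0^1 v(x) φ(x) dx = -1/6.
LHS = RHS, so the identity holds for this test φ.
Moreover u is smooth here and v(x) = u'(x) = 2 - 2*x pointwise, so the identity holds for every test function. Hence v is the weak derivative of u.


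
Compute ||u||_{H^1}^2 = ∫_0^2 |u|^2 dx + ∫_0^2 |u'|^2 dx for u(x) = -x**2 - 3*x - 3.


||u||_{H^1}^2 = 2656/15

The H^1 norm (squared) on an interval (0, L) is
  ||u||_{H^1}^2 = ∫_0^L u(x)^2 dx + ∫_0^L u'(x)^2 dx.
Compute u'(x) = -2*x - 3.
Then u(x)^2 = x**4 + 6*x**3 + 15*x**2 + 18*x + 9 and u'(x)^2 = 4*x**2 + 12*x + 9.
Integrate each monomial from 0 to 2 using ∫_0^2 c·x^n dx = c·2^(n+1)/(n+1):
  ∫_0^2 u(x)^2 dx = ∫_0^2 (x^4 + 6*x^3 + 15*x^2 + 18*x + 9) dx. Term by term:
    ∫_0^2 x^4 dx = 32/5;  ∫_0^2 6*x^3 dx = 24;  ∫_0^2 15*x^2 dx = 40;
    ∫_0^2 18*x dx = 36;  ∫_0^2 9 dx = 18.
  Sum: 32/5 + 24 + 40 + 36 + 18 = 622/5.
  ∫_0^2 u'(x)^2 dx = ∫_0^2 (4*x^2 + 12*x + 9) dx. Term by term:
    ∫_0^2 4*x^2 dx = 32/3;  ∫_0^2 12*x dx = 24;  ∫_0^2 9 dx = 18.
  Sum: 32/3 + 24 + 18 = 158/3.
Adding: ||u||_{H^1}^2 = 622/5 + 158/3 = 2656/15.


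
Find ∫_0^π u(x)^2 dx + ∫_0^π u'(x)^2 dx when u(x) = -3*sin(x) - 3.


||u||_{H^1(0,π)}^2 = 36 + 18*π

u'(x) = -3*cos(x).
Expand u² and (u')² and integrate term by term on (0, π), using: for integers n ≥ 1, ∫_0^π sin²(nx) dx = ∫_0^π cos²(nx) dx = π/2; for n ≠ n', ∫_0^π sin(nx)sin(n'x) dx = ∫_0^π cos(nx)cos(n'x) dx = 0; and by product-to-sum, ∫_0^π sin(nx)cos(n'x) dx = ½∫_0^π [sin((n+n')x) + sin((n−n')x)] dx, which is 0 when n+n' is even and 2n/(n²−n'²) when n+n' is odd (it need not vanish on (0, π)). For the constant mode: ∫_0^π 1 dx = π, ∫_0^π cos(nx) dx = 0, ∫_0^π sin(nx) dx = (1−(−1)^n)/n.
  u² squared terms: (-3)²·∫1 dx = 9·π = 9*π;  (-3)²·∫sin(x)² dx = 9·π/2 = 9*π/2.
  u² cross terms: 2·(-3)·(-3)·∫1·sin(x) dx = 18·(2) = 36.
  So ∫_0^π u² dx = 9*π + 9*π/2 + 36 = 36 + 27*π/2.
  (u')² squared terms: (-3)²·∫cos(x)² dx = 9·π/2 = 9*π/2.
  So ∫_0^π (u')² dx = 9*π/2.
||u||_{H^1}^2 = (36 + 27*π/2) + (9*π/2) = 36 + 18*π.


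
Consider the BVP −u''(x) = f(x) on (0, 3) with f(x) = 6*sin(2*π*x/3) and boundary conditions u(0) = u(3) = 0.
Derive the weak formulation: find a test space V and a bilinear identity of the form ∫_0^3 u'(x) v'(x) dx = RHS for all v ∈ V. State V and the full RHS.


V = H^1_0(0, 3) (so v(0) = v(3) = 0); weak form: ∫_0^3 u'v' dx = ∫_0^3 (6*sin(2*π*x/3)) v dx for all v ∈ V.

Multiply both sides by a test function v and integrate from 0 to 3:
  ∫_0^3 −u''(x) v(x) dx = ∫_0^3 f(x) v(x) dx.
Integrate the LHS by parts once:
  ∫_0^3 −u'' v dx = −[u'(x) v(x)]_0^3 + ∫_0^3 u'(x) v'(x) dx.
Thus ∫_0^3 u'(x) v'(x) dx = ∫_0^3 f(x) v(x) dx + [u'(x) v(x)]_0^3.
Choose V so that boundary terms are either known or forced to vanish.
u is Dirichlet: u(0) = u(3) = 0. Let V = H^1_0(0, 3); then v(0) = v(3) = 0, and [u' v]_0^3 = 0.
Weak formulation: find u (satisfying any essential BC) such that ∫_0^3 u'(x) v'(x) dx = ∫_0^3 f v dx for all v ∈ V.
Substituting f(x) = 6*sin(2*π*x/3), the right-hand side is ∫_0^3 (6*sin(2*π*x/3)) v dx.


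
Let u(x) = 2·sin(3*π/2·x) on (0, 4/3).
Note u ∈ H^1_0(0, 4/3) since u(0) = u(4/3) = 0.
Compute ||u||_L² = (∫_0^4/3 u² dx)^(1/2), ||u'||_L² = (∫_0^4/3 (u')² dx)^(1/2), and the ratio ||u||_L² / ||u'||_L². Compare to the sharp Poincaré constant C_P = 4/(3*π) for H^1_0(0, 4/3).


||u||_L² / ||u'||_L² = 2/(3*π) < C_P = 4/(3*π).

u(x) = 2·sin(3*π/2·x), so u'(x) = 3*π*cos(3*π*x/2).
Writing u(x) = A·sin(kπx/L) with A = 2 and k = 2, use ∫_0^L sin²(kπx/L) dx = L/2 and ∫_0^L cos²(kπx/L) dx = L/2.
u² = 4·sin²(3*π/2·x) and (u')² = 9*π^2·cos²(3*π/2·x), and each of sin², cos² integrates to L/2 = 2/3 over (0, 4/3).
∫_0^4/3 u² dx = 8/3, so ||u||_L² = 2*sqrt(6)/3.
∫_0^4/3 (u')² dx = 6*π^2, so ||u'||_L² = sqrt(6)*π.
Ratio ||u||_L² / ||u'||_L² = 2/(3*π).
Sharp Poincaré constant on H^1_0(0, 4/3) is C_P = L/π = 4/(3*π), achieved by sin(3*π/4·x).
This is the k = 2 harmonic; the ratio L/(kπ) is strictly less than C_P = L/π, consistent with the sharp inequality ||u||_L² ≤ C_P ||u'||_L².


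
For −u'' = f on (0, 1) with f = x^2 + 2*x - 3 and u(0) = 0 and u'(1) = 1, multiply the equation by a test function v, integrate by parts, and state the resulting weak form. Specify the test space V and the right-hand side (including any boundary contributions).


V = {v ∈ H^1(0, 1) : v(0) = 0} (test functions vanish at x = 0 where u is specified); weak form: ∫_0^1 u'v' dx = ∫_0^1 (x^2 + 2*x - 3) v dx + v(1) for all v ∈ V.

Multiply both sides by a test function v and integrate from 0 to 1:
  ∫_0^1 −u''(x) v(x) dx = ∫_0^1 f(x) v(x) dx.
Integrate the LHS by parts once:
  ∫_0^1 −u'' v dx = −[u'(x) v(x)]_0^1 + ∫_0^1 u'(x) v'(x) dx.
Thus ∫_0^1 u'(x) v'(x) dx = ∫_0^1 f(x) v(x) dx + [u'(x) v(x)]_0^1.
Choose V so that boundary terms are either known or forced to vanish.
Mixed BC: u(0) = 0 (Dirichlet) and u'(1) = 1 (Neumann). Define V = {v ∈ H^1(0, 1) : v(0) = 0}. Then [u' v]_0^1 = u'(1)·v(1) − u'(0)·0 = v(1).
Weak formulation: find u (satisfying any essential BC) such that ∫_0^1 u'(x) v'(x) dx = ∫_0^1 f v dx + v(1) for all v ∈ V (Dirichlet at 0 absorbed into V; Neumann datum at x = 1 contributes the boundary term).
Substituting f(x) = x^2 + 2*x - 3, the right-hand side is ∫_0^1 (x^2 + 2*x - 3) v dx + v(1).


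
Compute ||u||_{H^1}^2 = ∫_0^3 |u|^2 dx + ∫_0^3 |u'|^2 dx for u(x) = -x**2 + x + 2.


||u||_{H^1}^2 = 321/10

The H^1 norm (squared) on an interval (0, L) is
  ||u||_{H^1}^2 = ∫_0^L u(x)^2 dx + ∫_0^L u'(x)^2 dx.
Compute u'(x) = 1 - 2*x.
Then u(x)^2 = x**4 - 2*x**3 - 3*x**2 + 4*x + 4 and u'(x)^2 = 4*x**2 - 4*x + 1.
Integrate each monomial from 0 to 3 using ∫_0^3 c·x^n dx = c·3^(n+1)/(n+1):
  ∫_0^3 u(x)^2 dx = ∫_0^3 (x^4 - 2*x^3 - 3*x^2 + 4*x + 4) dx. Term by term:
    ∫_0^3 x^4 dx = 243/5;  ∫_0^3 -2*x^3 dx = -81/2;  ∫_0^3 -3*x^2 dx = -27;
    ∫_0^3 4*x dx = 18;  ∫_0^3 4 dx = 12.
  Sum: 243/5 − 81/2 − 27 + 18 + 12 = 111/10.
  ∫_0^3 u'(x)^2 dx = ∫_0^3 (4*x^2 - 4*x + 1) dx. Term by term:
    ∫_0^3 4*x^2 dx = 36;  ∫_0^3 -4*x dx = -18;  ∫_0^3 1 dx = 3.
  Sum: 36 − 18 + 3 = 21.
Adding: ||u||_{H^1}^2 = 111/10 + 21 = 321/10.


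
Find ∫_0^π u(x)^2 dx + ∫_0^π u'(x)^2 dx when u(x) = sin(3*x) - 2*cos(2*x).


||u||_{H^1(0,π)}^2 = -24 + 15*π

u'(x) = 4*sin(2*x) + 3*cos(3*x).
Expand u² and (u')² and integrate term by term on (0, π), using: for integers n ≥ 1, ∫_0^π sin²(nx) dx = ∫_0^π cos²(nx) dx = π/2; for n ≠ n', ∫_0^π sin(nx)sin(n'x) dx = ∫_0^π cos(nx)cos(n'x) dx = 0; and by product-to-sum, ∫_0^π sin(nx)cos(n'x) dx = ½∫_0^π [sin((n+n')x) + sin((n−n')x)] dx, which is 0 when n+n' is even and 2n/(n²−n'²) when n+n' is odd (it need not vanish on (0, π)).
  u² squared terms: (-2)²·∫cos(2x)² dx = 4·π/2 = 2*π;  (1)²·∫sin(3x)² dx = 1·π/2 = π/2.
  u² cross terms: 2·(-2)·(1)·∫cos(2x)·sin(3x) dx = -4·(6/5) = -24/5.
  So ∫_0^π u² dx = 2*π + π/2 − 24/5 = -24/5 + 5*π/2.
  (u')² squared terms: (3)²·∫cos(3x)² dx = 9·π/2 = 9*π/2;  (4)²·∫sin(2x)² dx = 16·π/2 = 8*π.
  (u')² cross terms: 2·(3)·(4)·∫cos(3x)·sin(2x) dx = 24·(-4/5) = -96/5.
  So ∫_0^π (u')² dx = 9*π/2 + 8*π − 96/5 = -96/5 + 25*π/2.
||u||_{H^1}^2 = (-24/5 + 5*π/2) + (-96/5 + 25*π/2) = -24 + 15*π.


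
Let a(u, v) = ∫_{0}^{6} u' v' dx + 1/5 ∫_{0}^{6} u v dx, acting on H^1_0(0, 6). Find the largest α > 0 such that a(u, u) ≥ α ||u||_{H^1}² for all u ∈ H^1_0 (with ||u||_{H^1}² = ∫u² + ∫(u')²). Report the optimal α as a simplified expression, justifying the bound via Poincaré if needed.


α = (36/5 + π^2)/(π^2 + 36)

Coercivity of a(·,·) on H^1_0(0, 6) means a(u, u) ≥ α ||u||_{H^1}² for every u ∈ H^1_0.
The interval has length L = 6, and Poincaré/coercivity depend only on L. Here a(u, u) = ∫(u')² + (1/5)·∫u².
Here 0 < c = 1/5 < 1. The condition a(u,u) ≥ α||u||_{H^1}² reads (1−α)∫(u')² ≥ (α−c)∫u². Any admissible α is ≤ 1 (rapidly oscillating u have ∫u²/∫(u')² → 0), and α = 1 would force 0 ≥ (1−c)∫u², impossible since c < 1; so 1−α > 0. By the sharp Poincaré inequality on H^1_0 of an interval of length L, ∫(u')² ≥ (π/L)²∫u² with equality for the first sine mode sin(π(x−x₀)/L) (x₀ the left endpoint), so the inequality holds for all u iff (1−α)(π/L)² ≥ α − c, i.e. α ≤ ((π/L)² + c)/((π/L)² + 1) = (1 + c(L/π)²)/(1 + (L/π)²). With (π/L)² = π^2/36 and c = 1/5, the largest admissible constant is α = ((π/L)² + c)/((π/L)² + 1).
Simplifying, α = (36/5 + π^2)/(π^2 + 36).


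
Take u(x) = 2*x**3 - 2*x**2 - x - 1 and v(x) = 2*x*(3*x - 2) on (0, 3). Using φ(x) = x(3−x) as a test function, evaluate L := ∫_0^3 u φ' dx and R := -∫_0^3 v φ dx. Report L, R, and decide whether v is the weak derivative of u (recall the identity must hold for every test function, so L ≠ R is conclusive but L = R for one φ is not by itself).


LHS = -207/5, RHS = -459/10. No, v is not the weak derivative of u.

u(x) = 2*x**3 - 2*x**2 - x - 1, classical derivative u'(x) = 6*x**2 - 4*x - 1.
φ(x) = x(3−x), so φ'(x) = 3 - 2*x.
Note φ(0) = φ(3) = 0, so the boundary term u·φ vanishes.
LHS = ∫_0^3 u(x) φ'(x) dx = ∫_0^3 (-4*x^4 + 10*x^3 - 4*x^2 - x - 3) dx. Term by term:
  ∫_0^3 -4*x^4 dx = -972/5;  ∫_0^3 10*x^3 dx = 405/2;  ∫_0^3 -4*x^2 dx = -36;
  ∫_0^3 -x dx = -9/2;  ∫_0^3 -3 dx = -9.
Sum: -972/5 + 405/2 − 36 − 9/2 − 9 = -207/5.
So LHS = -207/5.
∫_0^3 v(x) φ(x) dx = ∫_0^3 (-6*x^4 + 22*x^3 - 12*x^2) dx. Term by term:
  ∫_0^3 -6*x^4 dx = -1458/5;  ∫_0^3 22*x^3 dx = 891/2;  ∫_0^3 -12*x^2 dx = -108.
Sum: -1458/5 + 891/2 − 108 = 459/10.
So RHS = -∫_0^3 v(x) φ(x) dx = -459/10.
LHS − RHS = 9/2 ≠ 0, so the identity fails.
(For a valid weak derivative the identity must hold for EVERY test function, in particular this one. The failure shows v is NOT the weak derivative of u.)
Correct weak derivative would be u'(x) = 6*x**2 - 4*x - 1.


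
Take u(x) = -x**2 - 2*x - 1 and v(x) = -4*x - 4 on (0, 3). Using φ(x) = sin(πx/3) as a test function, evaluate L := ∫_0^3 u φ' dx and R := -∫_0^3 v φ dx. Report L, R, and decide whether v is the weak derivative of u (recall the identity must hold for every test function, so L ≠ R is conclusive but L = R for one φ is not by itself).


LHS = 30/π, RHS = 60/π. No, v is not the weak derivative of u.

u(x) = -x**2 - 2*x - 1, classical derivative u'(x) = -2*x - 2.
φ(x) = sin(πx/3), so φ'(x) = π*cos(π*x/3)/3.
Note φ(0) = φ(3) = 0, so the boundary term u·φ vanishes.
LHS = ∫_0^3 u(x) φ'(x) dx = ∫_0^3 (-π*x^2*cos(π*x/3)/3 - 2*π*x*cos(π*x/3)/3 - π*cos(π*x/3)/3) dx. Term by term:
  ∫_0^3 -π*cos(π*x/3)/3 dx = 0;  ∫_0^3 -2*π*x*cos(π*x/3)/3 dx = 12/π;  ∫_0^3 -π*x^2*cos(π*x/3)/3 dx = 18/π.
Sum: 0 + 12/π + 18/π = 30/π.
So LHS = 30/π.
∫_0^3 v(x) φ(x) dx = ∫_0^3 (-4*x*sin(π*x/3) - 4*sin(π*x/3)) dx. Term by term:
  ∫_0^3 -4*sin(π*x/3) dx = -24/π;  ∫_0^3 -4*x*sin(π*x/3) dx = -36/π.
Sum: -24/π − 36/π = -60/π.
So RHS = -∫_0^3 v(x) φ(x) dx = 60/π.
LHS − RHS = -30/π ≠ 0, so the identity fails.
(For a valid weak derivative the identity must hold for EVERY test function, in particular this one. The failure shows v is NOT the weak derivative of u.)
Correct weak derivative would be u'(x) = -2*x - 2.


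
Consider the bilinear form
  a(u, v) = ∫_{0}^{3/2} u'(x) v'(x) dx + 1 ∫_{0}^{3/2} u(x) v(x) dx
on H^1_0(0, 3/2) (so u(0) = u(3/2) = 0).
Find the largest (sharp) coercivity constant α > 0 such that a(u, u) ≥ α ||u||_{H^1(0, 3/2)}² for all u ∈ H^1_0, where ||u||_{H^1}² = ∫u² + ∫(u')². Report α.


α = 1

Coercivity of a(·,·) on H^1_0(0, 3/2) means a(u, u) ≥ α ||u||_{H^1}² for every u ∈ H^1_0.
The interval has length L = 3/2, and Poincaré/coercivity depend only on L. Here a(u, u) = ∫(u')² + (1)·∫u².
Here c = 1 ≥ 1, so a(u,u) = ∫(u')² + c∫u² ≥ ∫(u')² + ∫u² = ||u||_{H^1}², i.e. α = 1 works. No larger α is possible: a(u,u) ≥ α||u||_{H^1}² means (1−α)∫(u')² ≥ (α−c)∫u², and for the modes u_n = sin(nπ(x−x₀)/L) (x₀ the left endpoint) one has ∫u_n²/∫(u_n')² = (L/(nπ))² → 0, so a(u_n,u_n)/||u_n||_{H^1}² → 1. Hence the optimal constant is α = 1.
Therefore α = 1.


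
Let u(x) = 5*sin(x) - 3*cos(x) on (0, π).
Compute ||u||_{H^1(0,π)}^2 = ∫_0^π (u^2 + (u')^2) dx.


||u||_{H^1(0,π)}^2 = 34*π

u'(x) = 3*sin(x) + 5*cos(x).
Expand u² and (u')² and integrate term by term on (0, π), using: for integers n ≥ 1, ∫_0^π sin²(nx) dx = ∫_0^π cos²(nx) dx = π/2; for n ≠ n', ∫_0^π sin(nx)sin(n'x) dx = ∫_0^π cos(nx)cos(n'x) dx = 0; and by product-to-sum, ∫_0^π sin(nx)cos(n'x) dx = ½∫_0^π [sin((n+n')x) + sin((n−n')x)] dx, which is 0 when n+n' is even and 2n/(n²−n'²) when n+n' is odd (it need not vanish on (0, π)).
  u² squared terms: (-3)²·∫cos(x)² dx = 9·π/2 = 9*π/2;  (5)²·∫sin(x)² dx = 25·π/2 = 25*π/2.
  u² cross terms: 2·(-3)·(5)·∫cos(x)·sin(x) dx = -30·(0) = 0.
  So ∫_0^π u² dx = 9*π/2 + 25*π/2 + 0 = 17*π.
  (u')² squared terms: (3)²·∫sin(x)² dx = 9·π/2 = 9*π/2;  (5)²·∫cos(x)² dx = 25·π/2 = 25*π/2.
  (u')² cross terms: 2·(3)·(5)·∫sin(x)·cos(x) dx = 30·(0) = 0.
  So ∫_0^π (u')² dx = 9*π/2 + 25*π/2 + 0 = 17*π.
||u||_{H^1}^2 = (17*π) + (17*π) = 34*π.


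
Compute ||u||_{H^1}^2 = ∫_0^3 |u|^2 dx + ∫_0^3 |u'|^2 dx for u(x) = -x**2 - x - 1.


||u||_{H^1}^2 = 1851/10

The H^1 norm (squared) on an interval (0, L) is
  ||u||_{H^1}^2 = ∫_0^L u(x)^2 dx + ∫_0^L u'(x)^2 dx.
Compute u'(x) = -2*x - 1.
Then u(x)^2 = x**4 + 2*x**3 + 3*x**2 + 2*x + 1 and u'(x)^2 = 4*x**2 + 4*x + 1.
Integrate each monomial from 0 to 3 using ∫_0^3 c·x^n dx = c·3^(n+1)/(n+1):
  ∫_0^3 u(x)^2 dx = ∫_0^3 (x^4 + 2*x^3 + 3*x^2 + 2*x + 1) dx. Term by term:
    ∫_0^3 x^4 dx = 243/5;  ∫_0^3 2*x^3 dx = 81/2;  ∫_0^3 3*x^2 dx = 27;
    ∫_0^3 2*x dx = 9;  ∫_0^3 1 dx = 3.
  Sum: 243/5 + 81/2 + 27 + 9 + 3 = 1281/10.
  ∫_0^3 u'(x)^2 dx = ∫_0^3 (4*x^2 + 4*x + 1) dx. Term by term:
    ∫_0^3 4*x^2 dx = 36;  ∫_0^3 4*x dx = 18;  ∫_0^3 1 dx = 3.
  Sum: 36 + 18 + 3 = 57.
Adding: ||u||_{H^1}^2 = 1281/10 + 57 = 1851/10.


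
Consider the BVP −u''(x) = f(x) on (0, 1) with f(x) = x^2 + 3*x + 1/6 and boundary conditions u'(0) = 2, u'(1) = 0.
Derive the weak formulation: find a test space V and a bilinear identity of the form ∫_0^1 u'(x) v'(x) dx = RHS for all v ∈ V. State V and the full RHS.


V = H^1(0, 1) (v unrestricted at boundary; u is determined up to an additive constant); weak form: ∫_0^1 u'v' dx = ∫_0^1 (x^2 + 3*x + 1/6) v dx − 2·v(0) for all v ∈ V.

Multiply both sides by a test function v and integrate from 0 to 1:
  ∫_0^1 −u''(x) v(x) dx = ∫_0^1 f(x) v(x) dx.
Integrate the LHS by parts once:
  ∫_0^1 −u'' v dx = −[u'(x) v(x)]_0^1 + ∫_0^1 u'(x) v'(x) dx.
Thus ∫_0^1 u'(x) v'(x) dx = ∫_0^1 f(x) v(x) dx + [u'(x) v(x)]_0^1.
Choose V so that boundary terms are either known or forced to vanish.
u has inhomogeneous Neumann u'(0) = 2, u'(1) = 0. [u' v]_0^1 = (0)·v(1) − (2)·v(0) = − 2·v(0). Take V = H^1(0, 1); boundary term becomes part of RHS.
Weak formulation: find u (satisfying any essential BC) such that ∫_0^1 u'(x) v'(x) dx = ∫_0^1 f v dx − 2·v(0) for all v ∈ V (Neumann data are natural BCs: they enter the RHS as boundary terms).
Substituting f(x) = x^2 + 3*x + 1/6, the right-hand side is ∫_0^1 (x^2 + 3*x + 1/6) v dx − 2·v(0).
Compatibility check (pure Neumann): taking v ≡ 1 ∈ V gives 0 = ∫_0^1 f dx + (0) − (2), i.e. ∫_0^1 f dx must equal u'(0) − u'(1) = 2. Indeed ∫_0^1 (x^2 + 3*x + 1/6) dx = 2, so the data are compatible. The solution is then unique only up to an additive constant (fix it e.g. by requiring ∫_0^1 u dx = 0).


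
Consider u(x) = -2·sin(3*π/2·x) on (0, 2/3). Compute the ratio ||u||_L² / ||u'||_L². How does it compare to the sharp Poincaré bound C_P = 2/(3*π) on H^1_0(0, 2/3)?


||u||_L² / ||u'||_L² = 2/(3*π) = C_P.

u(x) = -2·sin(3*π/2·x), so u'(x) = -3*π*cos(3*π*x/2).
Writing u(x) = A·sin(kπx/L) with A = -2 and k = 1, use ∫_0^L sin²(kπx/L) dx = L/2 and ∫_0^L cos²(kπx/L) dx = L/2.
u² = 4·sin²(3*π/2·x) and (u')² = 9*π^2·cos²(3*π/2·x), and each of sin², cos² integrates to L/2 = 1/3 over (0, 2/3).
∫_0^2/3 u² dx = 4/3, so ||u||_L² = 2*sqrt(3)/3.
∫_0^2/3 (u')² dx = 3*π^2, so ||u'||_L² = sqrt(3)*π.
Ratio ||u||_L² / ||u'||_L² = 2/(3*π).
Sharp Poincaré constant on H^1_0(0, 2/3) is C_P = L/π = 2/(3*π), achieved by sin(3*π/2·x).
This is the k = 1 eigenfunction (up to amplitude), so the ratio equals the sharp Poincaré constant exactly.


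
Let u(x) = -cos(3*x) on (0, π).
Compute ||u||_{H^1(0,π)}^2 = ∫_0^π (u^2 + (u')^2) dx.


||u||_{H^1(0,π)}^2 = 5*π

u'(x) = 3*sin(3*x).
Expand u² and (u')² and integrate term by term on (0, π), using: for integers n ≥ 1, ∫_0^π sin²(nx) dx = ∫_0^π cos²(nx) dx = π/2; for n ≠ n', ∫_0^π sin(nx)sin(n'x) dx = ∫_0^π cos(nx)cos(n'x) dx = 0; and by product-to-sum, ∫_0^π sin(nx)cos(n'x) dx = ½∫_0^π [sin((n+n')x) + sin((n−n')x)] dx, which is 0 when n+n' is even and 2n/(n²−n'²) when n+n' is odd (it need not vanish on (0, π)).
  u² squared terms: (-1)²·∫cos(3x)² dx = 1·π/2 = π/2.
  So ∫_0^π u² dx = π/2.
  (u')² squared terms: (3)²·∫sin(3x)² dx = 9·π/2 = 9*π/2.
  So ∫_0^π (u')² dx = 9*π/2.
||u||_{H^1}^2 = (π/2) + (9*π/2) = 5*π.


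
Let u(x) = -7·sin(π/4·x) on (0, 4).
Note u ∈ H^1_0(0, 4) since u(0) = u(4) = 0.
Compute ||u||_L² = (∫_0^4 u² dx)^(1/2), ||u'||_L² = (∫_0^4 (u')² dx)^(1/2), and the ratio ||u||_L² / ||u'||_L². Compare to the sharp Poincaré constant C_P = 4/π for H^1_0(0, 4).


||u||_L² / ||u'||_L² = 4/π = C_P.

u(x) = -7·sin(π/4·x), so u'(x) = -7*π*cos(π*x/4)/4.
Writing u(x) = A·sin(kπx/L) with A = -7 and k = 1, use ∫_0^L sin²(kπx/L) dx = L/2 and ∫_0^L cos²(kπx/L) dx = L/2.
u² = 49·sin²(π/4·x) and (u')² = 49*π^2/16·cos²(π/4·x), and each of sin², cos² integrates to L/2 = 2 over (0, 4).
∫_0^4 u² dx = 98, so ||u||_L² = 7*sqrt(2).
∫_0^4 (u')² dx = 49*π^2/8, so ||u'||_L² = 7*sqrt(2)*π/4.
Ratio ||u||_L² / ||u'||_L² = 4/π.
Sharp Poincaré constant on H^1_0(0, 4) is C_P = L/π = 4/π, achieved by sin(π/4·x).
This is the k = 1 eigenfunction (up to amplitude), so the ratio equals the sharp Poincaré constant exactly.


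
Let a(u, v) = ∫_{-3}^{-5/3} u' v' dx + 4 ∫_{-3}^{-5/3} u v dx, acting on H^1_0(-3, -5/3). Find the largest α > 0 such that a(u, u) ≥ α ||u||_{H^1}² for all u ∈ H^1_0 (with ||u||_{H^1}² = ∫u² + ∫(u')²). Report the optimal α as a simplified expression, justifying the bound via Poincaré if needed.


α = 1

Coercivity of a(·,·) on H^1_0(-3, -5/3) means a(u, u) ≥ α ||u||_{H^1}² for every u ∈ H^1_0.
The interval has length L = 4/3, and Poincaré/coercivity depend only on L. Here a(u, u) = ∫(u')² + (4)·∫u².
Here c = 4 ≥ 1, so a(u,u) = ∫(u')² + c∫u² ≥ ∫(u')² + ∫u² = ||u||_{H^1}², i.e. α = 1 works. No larger α is possible: a(u,u) ≥ α||u||_{H^1}² means (1−α)∫(u')² ≥ (α−c)∫u², and for the modes u_n = sin(nπ(x−x₀)/L) (x₀ the left endpoint) one has ∫u_n²/∫(u_n')² = (L/(nπ))² → 0, so a(u_n,u_n)/||u_n||_{H^1}² → 1. Hence the optimal constant is α = 1.
Therefore α = 1.


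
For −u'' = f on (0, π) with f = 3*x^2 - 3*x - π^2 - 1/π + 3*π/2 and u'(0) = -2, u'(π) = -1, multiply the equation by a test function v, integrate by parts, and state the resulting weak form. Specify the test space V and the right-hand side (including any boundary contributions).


V = H^1(0, π) (v unrestricted at boundary; u is determined up to an additive constant); weak form: ∫_0^π u'v' dx = ∫_0^π (3*x^2 - 3*x - π^2 - 1/π + 3*π/2) v dx − v(π) + 2·v(0) for all v ∈ V.

Multiply both sides by a test function v and integrate from 0 to π:
  ∫_0^π −u''(x) v(x) dx = ∫_0^π f(x) v(x) dx.
Integrate the LHS by parts once:
  ∫_0^π −u'' v dx = −[u'(x) v(x)]_0^π + ∫_0^π u'(x) v'(x) dx.
Thus ∫_0^π u'(x) v'(x) dx = ∫_0^π f(x) v(x) dx + [u'(x) v(x)]_0^π.
Choose V so that boundary terms are either known or forced to vanish.
u has inhomogeneous Neumann u'(0) = -2, u'(π) = -1. [u' v]_0^π = (-1)·v(π) − (-2)·v(0) = − v(π) + 2·v(0). Take V = H^1(0, π); boundary term becomes part of RHS.
Weak formulation: find u (satisfying any essential BC) such that ∫_0^π u'(x) v'(x) dx = ∫_0^π f v dx − v(π) + 2·v(0) for all v ∈ V (Neumann data are natural BCs: they enter the RHS as boundary terms).
Substituting f(x) = 3*x^2 - 3*x - π^2 - 1/π + 3*π/2, the right-hand side is ∫_0^π (3*x^2 - 3*x - π^2 - 1/π + 3*π/2) v dx − v(π) + 2·v(0).
Compatibility check (pure Neumann): taking v ≡ 1 ∈ V gives 0 = ∫_0^π f dx + (-1) − (-2), i.e. ∫_0^π f dx must equal u'(0) − u'(π) = -1. Indeed ∫_0^π (3*x^2 - 3*x - π^2 - 1/π + 3*π/2) dx = -1, so the data are compatible. The solution is then unique only up to an additive constant (fix it e.g. by requiring ∫_0^π u dx = 0).


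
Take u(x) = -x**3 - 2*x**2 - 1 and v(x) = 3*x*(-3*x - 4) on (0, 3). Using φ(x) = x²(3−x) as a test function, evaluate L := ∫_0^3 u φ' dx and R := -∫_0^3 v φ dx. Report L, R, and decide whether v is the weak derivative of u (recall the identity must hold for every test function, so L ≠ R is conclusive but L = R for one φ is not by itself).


LHS = 243/2, RHS = 729/2. No, v is not the weak derivative of u.

u(x) = -x**3 - 2*x**2 - 1, classical derivative u'(x) = -3*x**2 - 4*x.
φ(x) = x²(3−x), so φ'(x) = 3*x*(2 - x).
Note φ(0) = φ(3) = 0, so the boundary term u·φ vanishes.
LHS = ∫_0^3 u(x) φ'(x) dx = ∫_0^3 (3*x^5 - 12*x^3 + 3*x^2 - 6*x) dx. Term by term:
  ∫_0^3 3*x^5 dx = 729/2;  ∫_0^3 -12*x^3 dx = -243;  ∫_0^3 3*x^2 dx = 27;
  ∫_0^3 -6*x dx = -27.
Sum: 729/2 − 243 + 27 − 27 = 243/2.
So LHS = 243/2.
∫_0^3 v(x) φ(x) dx = ∫_0^3 (9*x^5 - 15*x^4 - 36*x^3) dx. Term by term:
  ∫_0^3 9*x^5 dx = 2187/2;  ∫_0^3 -15*x^4 dx = -729;  ∫_0^3 -36*x^3 dx = -729.
Sum: 2187/2 − 729 − 729 = -729/2.
So RHS = -∫_0^3 v(x) φ(x) dx = 729/2.
LHS − RHS = -243 ≠ 0, so the identity fails.
(For a valid weak derivative the identity must hold for EVERY test function, in particular this one. The failure shows v is NOT the weak derivative of u.)
Correct weak derivative would be u'(x) = -3*x**2 - 4*x.


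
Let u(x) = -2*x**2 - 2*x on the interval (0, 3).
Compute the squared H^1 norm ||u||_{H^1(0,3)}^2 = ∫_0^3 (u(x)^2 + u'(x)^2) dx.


||u||_{H^1}^2 = 3102/5

The H^1 norm (squared) on an interval (0, L) is
  ||u||_{H^1}^2 = ∫_0^L u(x)^2 dx + ∫_0^L u'(x)^2 dx.
Compute u'(x) = -4*x - 2.
Then u(x)^2 = 4*x**4 + 8*x**3 + 4*x**2 and u'(x)^2 = 16*x**2 + 16*x + 4.
Integrate each monomial from 0 to 3 using ∫_0^3 c·x^n dx = c·3^(n+1)/(n+1):
  ∫_0^3 u(x)^2 dx = ∫_0^3 (4*x^4 + 8*x^3 + 4*x^2) dx. Term by term:
    ∫_0^3 4*x^4 dx = 972/5;  ∫_0^3 8*x^3 dx = 162;  ∫_0^3 4*x^2 dx = 36.
  Sum: 972/5 + 162 + 36 = 1962/5.
  ∫_0^3 u'(x)^2 dx = ∫_0^3 (16*x^2 + 16*x + 4) dx. Term by term:
    ∫_0^3 16*x^2 dx = 144;  ∫_0^3 16*x dx = 72;  ∫_0^3 4 dx = 12.
  Sum: 144 + 72 + 12 = 228.
Adding: ||u||_{H^1}^2 = 1962/5 + 228 = 3102/5.


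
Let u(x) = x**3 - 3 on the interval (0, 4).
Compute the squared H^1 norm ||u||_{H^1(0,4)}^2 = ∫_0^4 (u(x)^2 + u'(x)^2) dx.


||u||_{H^1}^2 = 134252/35

The H^1 norm (squared) on an interval (0, L) is
  ||u||_{H^1}^2 = ∫_0^L u(x)^2 dx + ∫_0^L u'(x)^2 dx.
Compute u'(x) = 3*x**2.
Then u(x)^2 = x**6 - 6*x**3 + 9 and u'(x)^2 = 9*x**4.
Integrate each monomial from 0 to 4 using ∫_0^4 c·x^n dx = c·4^(n+1)/(n+1):
  ∫_0^4 u(x)^2 dx = ∫_0^4 (x^6 - 6*x^3 + 9) dx. Term by term:
    ∫_0^4 x^6 dx = 16384/7;  ∫_0^4 -6*x^3 dx = -384;  ∫_0^4 9 dx = 36.
  Sum: 16384/7 − 384 + 36 = 13948/7.
  ∫_0^4 u'(x)^2 dx = ∫_0^4 (9*x^4) dx. Term by term:
    ∫_0^4 9*x^4 dx = 9216/5.
Adding: ||u||_{H^1}^2 = 13948/7 + 9216/5 = 134252/35.


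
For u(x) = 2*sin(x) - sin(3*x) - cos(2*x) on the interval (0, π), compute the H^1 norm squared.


||u||_{H^1(0,π)}^2 = 76/3 + 23*π/2

u'(x) = 2*sin(2*x) + 2*cos(x) - 3*cos(3*x).
Expand u² and (u')² and integrate term by term on (0, π), using: for integers n ≥ 1, ∫_0^π sin²(nx) dx = ∫_0^π cos²(nx) dx = π/2; for n ≠ n', ∫_0^π sin(nx)sin(n'x) dx = ∫_0^π cos(nx)cos(n'x) dx = 0; and by product-to-sum, ∫_0^π sin(nx)cos(n'x) dx = ½∫_0^π [sin((n+n')x) + sin((n−n')x)] dx, which is 0 when n+n' is even and 2n/(n²−n'²) when n+n' is odd (it need not vanish on (0, π)).
  u² squared terms: (-1)²·∫cos(2x)² dx = 1·π/2 = π/2;  (-1)²·∫sin(3x)² dx = 1·π/2 = π/2;  (2)²·∫sin(x)² dx = 4·π/2 = 2*π.
  u² cross terms: 2·(-1)·(-1)·∫cos(2x)·sin(3x) dx = 2·(6/5) = 12/5;  2·(-1)·(2)·∫cos(2x)·sin(x) dx = -4·(-2/3) = 8/3;  2·(-1)·(2)·∫sin(3x)·sin(x) dx = -4·(0) = 0.
  So ∫_0^π u² dx = π/2 + π/2 + 2*π + 12/5 + 8/3 + 0 = 76/15 + 3*π.
  (u')² squared terms: (-3)²·∫cos(3x)² dx = 9·π/2 = 9*π/2;  (2)²·∫cos(x)² dx = 4·π/2 = 2*π;  (2)²·∫sin(2x)² dx = 4·π/2 = 2*π.
  (u')² cross terms: 2·(-3)·(2)·∫cos(3x)·cos(x) dx = -12·(0) = 0;  2·(-3)·(2)·∫cos(3x)·sin(2x) dx = -12·(-4/5) = 48/5;  2·(2)·(2)·∫cos(x)·sin(2x) dx = 8·(4/3) = 32/3.
  So ∫_0^π (u')² dx = 9*π/2 + 2*π + 2*π + 0 + 48/5 + 32/3 = 304/15 + 17*π/2.
||u||_{H^1}^2 = (76/15 + 3*π) + (304/15 + 17*π/2) = 76/3 + 23*π/2.


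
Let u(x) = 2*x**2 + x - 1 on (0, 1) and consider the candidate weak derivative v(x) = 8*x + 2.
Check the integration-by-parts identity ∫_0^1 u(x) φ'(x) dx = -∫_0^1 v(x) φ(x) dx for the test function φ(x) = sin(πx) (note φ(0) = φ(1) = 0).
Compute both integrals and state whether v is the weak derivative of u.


LHS = -6/π, RHS = -12/π. No, v is not the weak derivative of u.

u(x) = 2*x**2 + x - 1, classical derivative u'(x) = 4*x + 1.
φ(x) = sin(πx), so φ'(x) = π*cos(π*x).
Note φ(0) = φ(1) = 0, so the boundary term u·φ vanishes.
LHS = ∫_0^1 u(x) φ'(x) dx = ∫_0^1 (2*π*x^2*cos(π*x) + π*x*cos(π*x) - π*cos(π*x)) dx. Term by term:
  ∫_0^1 -π*cos(π*x) dx = 0;  ∫_0^1 π*x*cos(π*x) dx = -2/π;  ∫_0^1 2*π*x^2*cos(π*x) dx = -4/π.
Sum: 0 − 2/π − 4/π = -6/π.
So LHS = -6/π.
∫_0^1 v(x) φ(x) dx = ∫_0^1 (8*x*sin(π*x) + 2*sin(π*x)) dx. Term by term:
  ∫_0^1 2*sin(π*x) dx = 4/π;  ∫_0^1 8*x*sin(π*x) dx = 8/π.
Sum: 4/π + 8/π = 12/π.
So RHS = -∫_0^1 v(x) φ(x) dx = -12/π.
LHS − RHS = 6/π ≠ 0, so the identity fails.
(For a valid weak derivative the identity must hold for EVERY test function, in particular this one. The failure shows v is NOT the weak derivative of u.)
Correct weak derivative would be u'(x) = 4*x + 1.


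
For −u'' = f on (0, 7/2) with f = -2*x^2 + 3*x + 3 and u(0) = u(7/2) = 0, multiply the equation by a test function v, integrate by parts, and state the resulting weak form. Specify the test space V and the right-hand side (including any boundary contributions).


V = H^1_0(0, 7/2) (so v(0) = v(7/2) = 0); weak form: ∫_0^7/2 u'v' dx = ∫_0^7/2 (-2*x^2 + 3*x + 3) v dx for all v ∈ V.

Multiply both sides by a test function v and integrate from 0 to 7/2:
  ∫_0^7/2 −u''(x) v(x) dx = ∫_0^7/2 f(x) v(x) dx.
Integrate the LHS by parts once:
  ∫_0^7/2 −u'' v dx = −[u'(x) v(x)]_0^7/2 + ∫_0^7/2 u'(x) v'(x) dx.
Thus ∫_0^7/2 u'(x) v'(x) dx = ∫_0^7/2 f(x) v(x) dx + [u'(x) v(x)]_0^7/2.
Choose V so that boundary terms are either known or forced to vanish.
u is Dirichlet: u(0) = u(7/2) = 0. Let V = H^1_0(0, 7/2); then v(0) = v(7/2) = 0, and [u' v]_0^7/2 = 0.
Weak formulation: find u (satisfying any essential BC) such that ∫_0^7/2 u'(x) v'(x) dx = ∫_0^7/2 f v dx for all v ∈ V.
Substituting f(x) = -2*x^2 + 3*x + 3, the right-hand side is ∫_0^7/2 (-2*x^2 + 3*x + 3) v dx.


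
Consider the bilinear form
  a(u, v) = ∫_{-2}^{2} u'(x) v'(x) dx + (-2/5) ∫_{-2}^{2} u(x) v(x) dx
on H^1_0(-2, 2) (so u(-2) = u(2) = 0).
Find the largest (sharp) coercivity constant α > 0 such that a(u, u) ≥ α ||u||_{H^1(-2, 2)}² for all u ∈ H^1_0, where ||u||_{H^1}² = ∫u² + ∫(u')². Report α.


α = (-32/5 + π^2)/(π^2 + 16)

Coercivity of a(·,·) on H^1_0(-2, 2) means a(u, u) ≥ α ||u||_{H^1}² for every u ∈ H^1_0.
The interval has length L = 4, and Poincaré/coercivity depend only on L. Here a(u, u) = ∫(u')² + (-2/5)·∫u².
Here c = -2/5 < 0 with |c| < (π/L)² = π^2/16, so coercivity still holds. The condition a(u,u) ≥ α||u||_{H^1}² reads (1−α)∫(u')² ≥ (α−c)∫u². Any admissible α is ≤ 1 (rapidly oscillating u have ∫u²/∫(u')² → 0), and α = 1 would force 0 ≥ (1−c)∫u², impossible since c < 1; so 1−α > 0. By the sharp Poincaré inequality on H^1_0 of an interval of length L, ∫(u')² ≥ (π/L)²∫u² with equality for the first sine mode sin(π(x−x₀)/L) (x₀ the left endpoint), so the inequality holds for all u iff (1−α)(π/L)² ≥ α − c, i.e. α ≤ ((π/L)² + c)/((π/L)² + 1) = (1 + c(L/π)²)/(1 + (L/π)²). (Direct route, valid since c ≤ 0: Poincaré gives c∫u² ≥ c(L/π)²∫(u')², so a(u,u) ≥ (1 + c(L/π)²)∫(u')², while ||u||_{H^1}² ≤ (1 + (L/π)²)∫(u')²; dividing yields the same α.) With (π/L)² = π^2/16 and c = -2/5, the largest admissible constant is α = ((π/L)² + c)/((π/L)² + 1).
Simplifying, α = (-32/5 + π^2)/(π^2 + 16).


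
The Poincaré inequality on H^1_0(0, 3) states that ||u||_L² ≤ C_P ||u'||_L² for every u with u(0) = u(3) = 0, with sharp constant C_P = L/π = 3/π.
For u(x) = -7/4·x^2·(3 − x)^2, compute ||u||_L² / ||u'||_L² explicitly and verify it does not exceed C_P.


||u||_L² / ||u'||_L² = sqrt(3)/2 < C_P = 3/π.

u(x) = -7/4·x^2·(3 − x)^2, so u'(x) = 7*x*(x*(3 - x) - (x - 3)^2)/2.
u(x) = -7/4·x^2·(3 − x)^2 vanishes at x = 0 and x = 3, so u ∈ H^1_0(0, 3). Differentiate via the product rule and integrate the resulting polynomials term by term.
  ∫_0^3 u² dx = ∫_0^3 (49*x^8/16 - 147*x^7/4 + 1323*x^6/8 - 1323*x^5/4 + 3969*x^4/16) dx. Term by term:
    ∫_0^3 49*x^8/16 dx = 107163/16;  ∫_0^3 -147*x^7/4 dx = -964467/32;  ∫_0^3 1323*x^6/8 dx = 413343/8;
    ∫_0^3 -1323*x^5/4 dx = -321489/8;  ∫_0^3 3969*x^4/16 dx = 964467/80.
  Sum: 107163/16 − 964467/32 + 413343/8 − 321489/8 + 964467/80 = 15309/160.
  ∫_0^3 (u')² dx = ∫_0^3 (49*x^6 - 441*x^5 + 5733*x^4/4 - 3969*x^3/2 + 3969*x^2/4) dx. Term by term:
    ∫_0^3 49*x^6 dx = 15309;  ∫_0^3 -441*x^5 dx = -107163/2;  ∫_0^3 5733*x^4/4 dx = 1393119/20;
    ∫_0^3 -3969*x^3/2 dx = -321489/8;  ∫_0^3 3969*x^2/4 dx = 35721/4.
  Sum: 15309 − 107163/2 + 1393119/20 − 321489/8 + 35721/4 = 5103/40.
∫_0^3 u² dx = 15309/160, so ||u||_L² = 27*sqrt(210)/40.
∫_0^3 (u')² dx = 5103/40, so ||u'||_L² = 27*sqrt(70)/20.
Ratio ||u||_L² / ||u'||_L² = sqrt(3)/2.
Sharp Poincaré constant on H^1_0(0, 3) is C_P = L/π = 3/π, achieved by sin(π/3·x).
A polynomial bump cannot attain the sharp Poincaré constant (only the first sine eigenfunction does), so the ratio is strictly less than C_P, consistent with ||u||_L² ≤ C_P ||u'||_L².


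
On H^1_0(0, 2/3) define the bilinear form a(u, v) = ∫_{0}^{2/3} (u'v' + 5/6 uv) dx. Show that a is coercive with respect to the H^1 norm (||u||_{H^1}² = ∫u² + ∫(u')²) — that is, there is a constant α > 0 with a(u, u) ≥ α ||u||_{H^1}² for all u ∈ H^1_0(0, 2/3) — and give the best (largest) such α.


α = (10 + 27*π^2)/(3*(4 + 9*π^2))

Coercivity of a(·,·) on H^1_0(0, 2/3) means a(u, u) ≥ α ||u||_{H^1}² for every u ∈ H^1_0.
The interval has length L = 2/3, and Poincaré/coercivity depend only on L. Here a(u, u) = ∫(u')² + (5/6)·∫u².
Here 0 < c = 5/6 < 1. The condition a(u,u) ≥ α||u||_{H^1}² reads (1−α)∫(u')² ≥ (α−c)∫u². Any admissible α is ≤ 1 (rapidly oscillating u have ∫u²/∫(u')² → 0), and α = 1 would force 0 ≥ (1−c)∫u², impossible since c < 1; so 1−α > 0. By the sharp Poincaré inequality on H^1_0 of an interval of length L, ∫(u')² ≥ (π/L)²∫u² with equality for the first sine mode sin(π(x−x₀)/L) (x₀ the left endpoint), so the inequality holds for all u iff (1−α)(π/L)² ≥ α − c, i.e. α ≤ ((π/L)² + c)/((π/L)² + 1) = (1 + c(L/π)²)/(1 + (L/π)²). With (π/L)² = 9*π^2/4 and c = 5/6, the largest admissible constant is α = ((π/L)² + c)/((π/L)² + 1).
Simplifying, α = (10 + 27*π^2)/(3*(4 + 9*π^2)).


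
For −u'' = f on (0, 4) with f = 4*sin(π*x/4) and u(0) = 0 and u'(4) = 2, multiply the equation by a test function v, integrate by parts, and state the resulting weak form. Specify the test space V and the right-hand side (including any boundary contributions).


V = {v ∈ H^1(0, 4) : v(0) = 0} (test functions vanish at x = 0 where u is specified); weak form: ∫_0^4 u'v' dx = ∫_0^4 (4*sin(π*x/4)) v dx + 2·v(4) for all v ∈ V.

Multiply both sides by a test function v and integrate from 0 to 4:
  ∫_0^4 −u''(x) v(x) dx = ∫_0^4 f(x) v(x) dx.
Integrate the LHS by parts once:
  ∫_0^4 −u'' v dx = −[u'(x) v(x)]_0^4 + ∫_0^4 u'(x) v'(x) dx.
Thus ∫_0^4 u'(x) v'(x) dx = ∫_0^4 f(x) v(x) dx + [u'(x) v(x)]_0^4.
Choose V so that boundary terms are either known or forced to vanish.
Mixed BC: u(0) = 0 (Dirichlet) and u'(4) = 2 (Neumann). Define V = {v ∈ H^1(0, 4) : v(0) = 0}. Then [u' v]_0^4 = u'(4)·v(4) − u'(0)·0 = 2·v(4).
Weak formulation: find u (satisfying any essential BC) such that ∫_0^4 u'(x) v'(x) dx = ∫_0^4 f v dx + 2·v(4) for all v ∈ V (Dirichlet at 0 absorbed into V; Neumann datum at x = 4 contributes the boundary term).
Substituting f(x) = 4*sin(π*x/4), the right-hand side is ∫_0^4 (4*sin(π*x/4)) v dx + 2·v(4).


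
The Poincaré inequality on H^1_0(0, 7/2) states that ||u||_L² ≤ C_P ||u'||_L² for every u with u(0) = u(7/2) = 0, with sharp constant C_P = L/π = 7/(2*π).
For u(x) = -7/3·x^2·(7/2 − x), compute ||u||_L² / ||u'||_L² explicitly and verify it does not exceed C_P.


||u||_L² / ||u'||_L² = sqrt(14)/4 < C_P = 7/(2*π).

u(x) = -7/3·x^2·(7/2 − x), so u'(x) = 7*x*(3*x - 7)/3.
u(x) = -7/3·x^2·(7/2 − x) vanishes at x = 0 and x = 7/2, so u ∈ H^1_0(0, 7/2). Differentiate via the product rule and integrate the resulting polynomials term by term.
  ∫_0^7/2 u² dx = ∫_0^7/2 (49*x^6/9 - 343*x^5/9 + 2401*x^4/36) dx. Term by term:
    ∫_0^7/2 49*x^6/9 dx = 5764801/1152;  ∫_0^7/2 -343*x^5/9 dx = -40353607/3456;  ∫_0^7/2 2401*x^4/36 dx = 40353607/5760.
  Sum: 5764801/1152 − 40353607/3456 + 40353607/5760 = 5764801/17280.
  ∫_0^7/2 (u')² dx = ∫_0^7/2 (49*x^4 - 686*x^3/3 + 2401*x^2/9) dx. Term by term:
    ∫_0^7/2 49*x^4 dx = 823543/160;  ∫_0^7/2 -686*x^3/3 dx = -823543/96;  ∫_0^7/2 2401*x^2/9 dx = 823543/216.
  Sum: 823543/160 − 823543/96 + 823543/216 = 823543/2160.
∫_0^7/2 u² dx = 5764801/17280, so ||u||_L² = 2401*sqrt(30)/720.
∫_0^7/2 (u')² dx = 823543/2160, so ||u'||_L² = 343*sqrt(105)/180.
Ratio ||u||_L² / ||u'||_L² = sqrt(14)/4.
Sharp Poincaré constant on H^1_0(0, 7/2) is C_P = L/π = 7/(2*π), achieved by sin(2*π/7·x).
A polynomial bump cannot attain the sharp Poincaré constant (only the first sine eigenfunction does), so the ratio is strictly less than C_P, consistent with ||u||_L² ≤ C_P ||u'||_L².


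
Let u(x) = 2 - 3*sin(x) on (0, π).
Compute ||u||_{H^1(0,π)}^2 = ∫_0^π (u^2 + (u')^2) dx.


||u||_{H^1(0,π)}^2 = -24 + 13*π

u'(x) = -3*cos(x).
Expand u² and (u')² and integrate term by term on (0, π), using: for integers n ≥ 1, ∫_0^π sin²(nx) dx = ∫_0^π cos²(nx) dx = π/2; for n ≠ n', ∫_0^π sin(nx)sin(n'x) dx = ∫_0^π cos(nx)cos(n'x) dx = 0; and by product-to-sum, ∫_0^π sin(nx)cos(n'x) dx = ½∫_0^π [sin((n+n')x) + sin((n−n')x)] dx, which is 0 when n+n' is even and 2n/(n²−n'²) when n+n' is odd (it need not vanish on (0, π)). For the constant mode: ∫_0^π 1 dx = π, ∫_0^π cos(nx) dx = 0, ∫_0^π sin(nx) dx = (1−(−1)^n)/n.
  u² squared terms: (2)²·∫1 dx = 4·π = 4*π;  (-3)²·∫sin(x)² dx = 9·π/2 = 9*π/2.
  u² cross terms: 2·(2)·(-3)·∫1·sin(x) dx = -12·(2) = -24.
  So ∫_0^π u² dx = 4*π + 9*π/2 − 24 = -24 + 17*π/2.
  (u')² squared terms: (-3)²·∫cos(x)² dx = 9·π/2 = 9*π/2.
  So ∫_0^π (u')² dx = 9*π/2.
||u||_{H^1}^2 = (-24 + 17*π/2) + (9*π/2) = -24 + 13*π.


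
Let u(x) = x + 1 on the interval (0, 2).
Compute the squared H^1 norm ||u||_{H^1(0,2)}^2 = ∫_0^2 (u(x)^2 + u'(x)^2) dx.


||u||_{H^1}^2 = 32/3

The H^1 norm (squared) on an interval (0, L) is
  ||u||_{H^1}^2 = ∫_0^L u(x)^2 dx + ∫_0^L u'(x)^2 dx.
Compute u'(x) = 1.
Then u(x)^2 = x**2 + 2*x + 1 and u'(x)^2 = 1.
Integrate each monomial from 0 to 2 using ∫_0^2 c·x^n dx = c·2^(n+1)/(n+1):
  ∫_0^2 u(x)^2 dx = ∫_0^2 (x^2 + 2*x + 1) dx. Term by term:
    ∫_0^2 x^2 dx = 8/3;  ∫_0^2 2*x dx = 4;  ∫_0^2 1 dx = 2.
  Sum: 8/3 + 4 + 2 = 26/3.
  ∫_0^2 u'(x)^2 dx = ∫_0^2 (1) dx. Term by term:
    ∫_0^2 1 dx = 2.
Adding: ||u||_{H^1}^2 = 26/3 + 2 = 32/3.


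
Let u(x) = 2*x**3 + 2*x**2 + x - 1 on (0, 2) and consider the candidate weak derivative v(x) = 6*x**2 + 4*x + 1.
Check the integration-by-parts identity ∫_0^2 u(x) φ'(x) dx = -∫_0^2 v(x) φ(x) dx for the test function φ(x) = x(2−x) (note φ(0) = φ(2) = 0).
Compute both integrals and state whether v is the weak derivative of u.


LHS = -244/15, RHS = -244/15. Yes, v = u' weakly.

u(x) = 2*x**3 + 2*x**2 + x - 1, classical derivative u'(x) = 6*x**2 + 4*x + 1.
φ(x) = x(2−x), so φ'(x) = 2 - 2*x.
Note φ(0) = φ(2) = 0, so the boundary term u·φ vanishes.
LHS = ∫_0^2 u(x) φ'(x) dx = ∫_0^2 (-4*x^4 + 2*x^2 + 4*x - 2) dx. Term by term:
  ∫_0^2 -4*x^4 dx = -128/5;  ∫_0^2 2*x^2 dx = 16/3;  ∫_0^2 4*x dx = 8;
  ∫_0^2 -2 dx = -4.
Sum: -128/5 + 16/3 + 8 − 4 = -244/15.
So LHS = -244/15.
∫_0^2 v(x) φ(x) dx = ∫_0^2 (-6*x^4 + 8*x^3 + 7*x^2 + 2*x) dx. Term by term:
  ∫_0^2 -6*x^4 dx = -192/5;  ∫_0^2 8*x^3 dx = 32;  ∫_0^2 7*x^2 dx = 56/3;
  ∫_0^2 2*x dx = 4.
Sum: -192/5 + 32 + 56/3 + 4 = 244/15.
So RHS = -∫_0^2 v(x) φ(x) dx = -244/15.
LHS = RHS, so the identity holds for this test φ.
Moreover u is smooth here and v(x) = u'(x) = 6*x**2 + 4*x + 1 pointwise, so the identity holds for every test function. Hence v is the weak derivative of u.
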